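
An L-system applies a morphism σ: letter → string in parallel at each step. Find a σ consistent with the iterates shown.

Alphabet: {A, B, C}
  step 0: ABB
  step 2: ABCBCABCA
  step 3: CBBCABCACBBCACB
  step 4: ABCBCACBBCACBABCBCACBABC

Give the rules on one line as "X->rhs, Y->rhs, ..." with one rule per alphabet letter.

A->CB, B->BC, C->A

  step 3 ⇒ step 4: CBBCABCACBBCACB ⇒ A·BC·BC·A·CB·BC·A·CB·A·BC·BC·A·CB·A·BC
    A ↦ CB
    B ↦ BC
    C ↦ A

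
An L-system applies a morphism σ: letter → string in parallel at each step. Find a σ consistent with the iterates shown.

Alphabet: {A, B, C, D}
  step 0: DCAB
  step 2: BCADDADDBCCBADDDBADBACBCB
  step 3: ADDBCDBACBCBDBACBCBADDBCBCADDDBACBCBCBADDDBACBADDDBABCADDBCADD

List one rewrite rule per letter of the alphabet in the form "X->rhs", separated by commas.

A->DBA, B->ADD, C->BC, D->CB

  step 2 ⇒ step 3: BCADDADDBCCBADDDBADBACBCB ⇒ ADD·BC·DBA·CB·CB·DBA·CB·CB·ADD·BC·BC·ADD·DBA·CB·CB·CB·ADD·DBA·CB·ADD·DBA·BC·ADD·BC·ADD
    A ↦ DBA
    B ↦ ADD
    C ↦ BC
    D ↦ CB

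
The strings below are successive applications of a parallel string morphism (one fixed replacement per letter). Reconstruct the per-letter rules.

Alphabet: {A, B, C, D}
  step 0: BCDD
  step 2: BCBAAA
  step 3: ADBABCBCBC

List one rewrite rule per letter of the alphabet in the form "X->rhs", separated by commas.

  step 2 ⇒ step 3: BCBAAA ⇒ A·DB·A·BC·BC·BC
    A ↦ BC
    B ↦ A
    C ↦ DB
    D ↦ B  (constrained at step 0)

A->BC, B->A, C->DB, D->B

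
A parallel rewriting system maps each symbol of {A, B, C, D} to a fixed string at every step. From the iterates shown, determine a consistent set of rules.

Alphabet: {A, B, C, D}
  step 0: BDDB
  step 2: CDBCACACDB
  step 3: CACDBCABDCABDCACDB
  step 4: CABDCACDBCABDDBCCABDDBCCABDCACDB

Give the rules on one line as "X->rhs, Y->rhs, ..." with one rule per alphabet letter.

A->BD, B->DB, C->CA, D->C

  step 3 ⇒ step 4: CACDBCABDCABDCACDB ⇒ CA·BD·CA·C·DB·CA·BD·DB·C·CA·BD·DB·C·CA·BD·CA·C·DB
    A ↦ BD
    B ↦ DB
    C ↦ CA
    D ↦ C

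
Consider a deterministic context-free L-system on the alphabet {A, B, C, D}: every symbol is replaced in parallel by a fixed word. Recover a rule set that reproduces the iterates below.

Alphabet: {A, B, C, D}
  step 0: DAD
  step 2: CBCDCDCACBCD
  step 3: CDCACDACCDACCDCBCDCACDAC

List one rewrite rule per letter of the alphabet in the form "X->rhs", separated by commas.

  step 2 ⇒ step 3: CBCDCDCACBCD ⇒ CD·CA·CD·AC·CD·AC·CD·CB·CD·CA·CD·AC
    A ↦ CB
    B ↦ CA
    C ↦ CD
    D ↦ AC

A->CB, B->CA, C->CD, D->AC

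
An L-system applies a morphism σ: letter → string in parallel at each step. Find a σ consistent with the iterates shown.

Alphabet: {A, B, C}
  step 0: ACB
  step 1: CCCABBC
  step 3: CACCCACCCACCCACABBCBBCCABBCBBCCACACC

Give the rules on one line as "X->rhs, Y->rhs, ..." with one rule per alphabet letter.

  step 0 ⇒ step 1: ACB ⇒ CC·CA·BBC
    A ↦ CC
    B ↦ BBC
    C ↦ CA

A->CC, B->BBC, C->CA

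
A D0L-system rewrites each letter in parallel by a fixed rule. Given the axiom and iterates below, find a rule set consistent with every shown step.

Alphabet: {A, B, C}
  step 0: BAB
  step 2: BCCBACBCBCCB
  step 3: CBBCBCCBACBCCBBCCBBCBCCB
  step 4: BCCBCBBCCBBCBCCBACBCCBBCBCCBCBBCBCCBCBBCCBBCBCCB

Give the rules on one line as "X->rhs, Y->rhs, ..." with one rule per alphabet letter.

  step 3 ⇒ step 4: CBBCBCCBACBCCBBCCBBCBCCB ⇒ BC·CB·CB·BC·CB·BC·BC·CB·AC·BC·CB·BC·BC·CB·CB·BC·BC·CB·CB·BC·CB·BC·BC·CB
    A ↦ AC
    B ↦ CB
    C ↦ BC

A->AC, B->CB, C->BC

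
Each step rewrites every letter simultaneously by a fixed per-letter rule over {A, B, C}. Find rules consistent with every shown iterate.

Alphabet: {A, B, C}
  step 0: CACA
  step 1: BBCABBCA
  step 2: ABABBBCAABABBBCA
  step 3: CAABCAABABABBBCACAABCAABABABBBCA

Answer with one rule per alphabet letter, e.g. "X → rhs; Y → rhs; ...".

A->CA, B->AB, C->BB

  step 2 ⇒ step 3: ABABBBCAABABBBCA ⇒ CA·AB·CA·AB·AB·AB·BB·CA·CA·AB·CA·AB·AB·AB·BB·CA
    A ↦ CA
    B ↦ AB
    C ↦ BB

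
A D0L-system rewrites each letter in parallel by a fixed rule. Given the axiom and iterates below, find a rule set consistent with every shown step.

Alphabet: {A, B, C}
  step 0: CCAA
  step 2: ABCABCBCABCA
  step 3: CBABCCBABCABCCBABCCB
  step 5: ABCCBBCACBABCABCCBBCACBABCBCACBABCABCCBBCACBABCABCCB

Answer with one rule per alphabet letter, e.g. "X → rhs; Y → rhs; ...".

A->CB, B->A, C->BC

  step 2 ⇒ step 3: ABCABCBCABCA ⇒ CB·A·BC·CB·A·BC·A·BC·CB·A·BC·CB
    A ↦ CB
    B ↦ A
    C ↦ BC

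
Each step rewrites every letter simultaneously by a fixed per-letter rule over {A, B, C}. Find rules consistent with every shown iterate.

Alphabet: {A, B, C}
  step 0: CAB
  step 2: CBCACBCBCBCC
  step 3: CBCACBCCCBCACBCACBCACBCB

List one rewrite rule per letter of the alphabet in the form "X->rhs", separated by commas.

A->CC, B->CA, C->CB

  step 2 ⇒ step 3: CBCACBCBCBCC ⇒ CB·CA·CB·CC·CB·CA·CB·CA·CB·CA·CB·CB
    A ↦ CC
    B ↦ CA
    C ↦ CB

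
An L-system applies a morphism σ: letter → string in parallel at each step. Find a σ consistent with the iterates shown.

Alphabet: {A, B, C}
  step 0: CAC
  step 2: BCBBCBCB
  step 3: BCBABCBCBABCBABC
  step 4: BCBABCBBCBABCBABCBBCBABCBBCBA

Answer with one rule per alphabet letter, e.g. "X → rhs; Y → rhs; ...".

  step 3 ⇒ step 4: BCBABCBCBABCBABC ⇒ BC·BA·BC·B·BC·BA·BC·BA·BC·B·BC·BA·BC·B·BC·BA
    A ↦ B
    B ↦ BC
    C ↦ BA

A->B, B->BC, C->BA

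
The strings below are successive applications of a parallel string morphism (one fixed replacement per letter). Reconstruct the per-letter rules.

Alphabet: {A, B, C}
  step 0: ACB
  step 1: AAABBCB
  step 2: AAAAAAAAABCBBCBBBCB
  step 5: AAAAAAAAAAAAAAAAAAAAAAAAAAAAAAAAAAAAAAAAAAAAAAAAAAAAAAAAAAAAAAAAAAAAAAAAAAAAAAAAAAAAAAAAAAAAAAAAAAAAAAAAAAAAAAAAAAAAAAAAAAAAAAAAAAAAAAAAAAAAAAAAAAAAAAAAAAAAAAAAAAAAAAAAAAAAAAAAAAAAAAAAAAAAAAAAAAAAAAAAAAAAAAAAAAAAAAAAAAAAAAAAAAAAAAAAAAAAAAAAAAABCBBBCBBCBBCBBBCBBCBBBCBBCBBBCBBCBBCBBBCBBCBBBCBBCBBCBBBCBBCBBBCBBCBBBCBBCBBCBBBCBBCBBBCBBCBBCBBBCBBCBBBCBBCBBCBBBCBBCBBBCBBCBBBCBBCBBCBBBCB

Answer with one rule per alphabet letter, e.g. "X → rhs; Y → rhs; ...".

  step 1 ⇒ step 2: AAABBCB ⇒ AAA·AAA·AAA·BCB·BCB·B·BCB
    A ↦ AAA
    B ↦ BCB
    C ↦ B

A->AAA, B->BCB, C->B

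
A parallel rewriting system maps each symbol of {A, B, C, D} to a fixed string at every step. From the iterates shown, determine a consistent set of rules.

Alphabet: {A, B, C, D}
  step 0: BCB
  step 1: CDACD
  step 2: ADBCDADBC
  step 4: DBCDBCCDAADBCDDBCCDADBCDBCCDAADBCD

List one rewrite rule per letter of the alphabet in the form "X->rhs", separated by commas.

  step 1 ⇒ step 2: CDACD ⇒ A·DBC·D·A·DBC
    A ↦ D
    C ↦ A
    D ↦ DBC
  step 0 ⇒ step 1: BCB ⇒ CD·A·CD
    B ↦ CD

A->D, B->CD, C->A, D->DBC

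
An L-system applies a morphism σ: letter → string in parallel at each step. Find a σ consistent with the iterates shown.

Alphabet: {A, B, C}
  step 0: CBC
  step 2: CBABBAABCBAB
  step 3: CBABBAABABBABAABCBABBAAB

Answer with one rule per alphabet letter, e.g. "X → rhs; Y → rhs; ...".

  step 2 ⇒ step 3: CBABBAABCBAB ⇒ CB·AB·BA·AB·AB·BA·BA·AB·CB·AB·BA·AB
    A ↦ BA
    B ↦ AB
    C ↦ CB

A->BA, B->AB, C->CB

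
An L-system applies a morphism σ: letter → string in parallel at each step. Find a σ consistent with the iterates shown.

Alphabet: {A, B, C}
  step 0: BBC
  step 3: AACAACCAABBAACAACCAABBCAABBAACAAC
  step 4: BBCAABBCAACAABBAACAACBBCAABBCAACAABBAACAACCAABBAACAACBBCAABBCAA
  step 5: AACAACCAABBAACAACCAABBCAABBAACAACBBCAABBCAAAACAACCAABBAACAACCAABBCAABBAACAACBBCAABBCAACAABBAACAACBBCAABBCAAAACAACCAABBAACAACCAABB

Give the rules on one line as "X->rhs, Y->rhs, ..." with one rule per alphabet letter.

  step 4 ⇒ step 5: BBCAABBCAACAABBAACAACBBCAABBCAACAABBAACAACCAABBAACAACBBCAABBCAA ⇒ AAC·AAC·CAA·B·B·AAC·AAC·CAA·B·B·CAA·B·B·AAC·AAC·B·B·CAA·B·B·CAA·AAC·AAC·CAA·B·B·AAC·AAC·CAA·B·B·CAA·B·B·AAC·AAC·B·B·CAA·B·B·CAA·CAA·B·B·AAC·AAC·B·B·CAA·B·B·CAA·AAC·AAC·CAA·B·B·AAC·AAC·CAA·B·B
    A ↦ B
    B ↦ AAC
    C ↦ CAA

A->B, B->AAC, C->CAA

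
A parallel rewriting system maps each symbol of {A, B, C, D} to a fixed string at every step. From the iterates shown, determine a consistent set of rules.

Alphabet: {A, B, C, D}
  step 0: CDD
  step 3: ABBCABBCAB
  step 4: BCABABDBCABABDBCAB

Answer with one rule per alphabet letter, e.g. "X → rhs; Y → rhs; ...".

A->BC, B->AB, C->D, D->B

  step 3 ⇒ step 4: ABBCABBCAB ⇒ BC·AB·AB·D·BC·AB·AB·D·BC·AB
    A ↦ BC
    B ↦ AB
    C ↦ D
    D ↦ B  (constrained at step 0)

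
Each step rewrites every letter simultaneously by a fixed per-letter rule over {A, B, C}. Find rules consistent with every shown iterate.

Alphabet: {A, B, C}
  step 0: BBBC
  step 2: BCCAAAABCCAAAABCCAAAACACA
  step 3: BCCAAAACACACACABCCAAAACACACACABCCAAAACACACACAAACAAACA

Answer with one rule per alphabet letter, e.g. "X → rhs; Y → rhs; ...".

  step 2 ⇒ step 3: BCCAAAABCCAAAABCCAAAACACA ⇒ BCC·AA·AA·CA·CA·CA·CA·BCC·AA·AA·CA·CA·CA·CA·BCC·AA·AA·CA·CA·CA·CA·AA·CA·AA·CA
    A ↦ CA
    B ↦ BCC
    C ↦ AA

A->CA, B->BCC, C->AA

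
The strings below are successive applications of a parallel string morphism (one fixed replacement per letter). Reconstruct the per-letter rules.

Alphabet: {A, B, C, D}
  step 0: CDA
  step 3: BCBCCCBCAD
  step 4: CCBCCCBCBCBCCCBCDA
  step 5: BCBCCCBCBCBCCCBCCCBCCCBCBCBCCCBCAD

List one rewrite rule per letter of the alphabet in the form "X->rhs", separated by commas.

A->D, B->CC, C->BC, D->A

  step 4 ⇒ step 5: CCBCCCBCBCBCCCBCDA ⇒ BC·BC·CC·BC·BC·BC·CC·BC·CC·BC·CC·BC·BC·BC·CC·BC·A·D
    A ↦ D
    B ↦ CC
    C ↦ BC
    D ↦ A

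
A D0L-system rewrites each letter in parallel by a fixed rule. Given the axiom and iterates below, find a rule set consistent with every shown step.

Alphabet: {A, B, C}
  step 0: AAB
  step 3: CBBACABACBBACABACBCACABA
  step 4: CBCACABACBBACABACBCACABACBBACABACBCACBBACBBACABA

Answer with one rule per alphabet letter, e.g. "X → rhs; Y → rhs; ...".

  step 3 ⇒ step 4: CBBACABACBBACABACBCACABA ⇒ CB·CA·CA·BA·CB·BA·CA·BA·CB·CA·CA·BA·CB·BA·CA·BA·CB·CA·CB·BA·CB·BA·CA·BA
    A ↦ BA
    B ↦ CA
    C ↦ CB

A->BA, B->CA, C->CB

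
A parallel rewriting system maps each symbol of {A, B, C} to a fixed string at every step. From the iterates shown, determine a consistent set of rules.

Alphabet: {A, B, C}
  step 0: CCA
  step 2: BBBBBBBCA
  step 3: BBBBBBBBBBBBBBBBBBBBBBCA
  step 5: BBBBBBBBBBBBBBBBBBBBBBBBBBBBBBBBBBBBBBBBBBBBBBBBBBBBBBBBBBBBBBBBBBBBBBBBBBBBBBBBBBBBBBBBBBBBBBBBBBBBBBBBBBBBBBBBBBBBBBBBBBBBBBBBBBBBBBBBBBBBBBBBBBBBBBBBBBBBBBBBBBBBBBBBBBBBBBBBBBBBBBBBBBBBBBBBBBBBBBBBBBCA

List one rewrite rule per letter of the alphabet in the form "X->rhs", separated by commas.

A->CA, B->BBB, C->B

  step 2 ⇒ step 3: BBBBBBBCA ⇒ BBB·BBB·BBB·BBB·BBB·BBB·BBB·B·CA
    A ↦ CA
    B ↦ BBB
    C ↦ B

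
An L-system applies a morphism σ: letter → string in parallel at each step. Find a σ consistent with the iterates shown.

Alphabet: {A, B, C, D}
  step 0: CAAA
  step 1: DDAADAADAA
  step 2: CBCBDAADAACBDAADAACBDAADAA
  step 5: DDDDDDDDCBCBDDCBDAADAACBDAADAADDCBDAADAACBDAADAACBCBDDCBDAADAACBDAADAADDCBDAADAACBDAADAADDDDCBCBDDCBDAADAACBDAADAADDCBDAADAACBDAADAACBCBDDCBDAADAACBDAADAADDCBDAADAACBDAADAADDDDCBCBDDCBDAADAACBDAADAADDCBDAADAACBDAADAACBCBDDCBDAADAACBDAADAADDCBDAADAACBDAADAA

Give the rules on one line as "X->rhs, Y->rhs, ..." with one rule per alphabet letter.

A->DAA, B->D, C->D, D->CB

  step 1 ⇒ step 2: DDAADAADAA ⇒ CB·CB·DAA·DAA·CB·DAA·DAA·CB·DAA·DAA
    A ↦ DAA
    D ↦ CB
    B ↦ D  (constrained at step 2)
  step 0 ⇒ step 1: CAAA ⇒ D·DAA·DAA·DAA
    C ↦ D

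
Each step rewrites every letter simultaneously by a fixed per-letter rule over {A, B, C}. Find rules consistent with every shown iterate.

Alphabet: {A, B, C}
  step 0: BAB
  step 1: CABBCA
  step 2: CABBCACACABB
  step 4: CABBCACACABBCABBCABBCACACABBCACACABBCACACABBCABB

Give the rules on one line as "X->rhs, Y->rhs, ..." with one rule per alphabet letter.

A->BB, B->CA, C->CA

  step 1 ⇒ step 2: CABBCA ⇒ CA·BB·CA·CA·CA·BB
    A ↦ BB
    B ↦ CA
    C ↦ CA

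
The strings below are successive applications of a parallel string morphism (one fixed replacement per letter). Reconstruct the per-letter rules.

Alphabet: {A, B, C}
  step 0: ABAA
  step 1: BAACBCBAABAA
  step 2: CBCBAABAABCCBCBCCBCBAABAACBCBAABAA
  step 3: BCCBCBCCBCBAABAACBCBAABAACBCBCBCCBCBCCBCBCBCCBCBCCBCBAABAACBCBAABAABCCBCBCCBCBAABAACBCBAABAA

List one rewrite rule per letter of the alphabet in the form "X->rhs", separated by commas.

A->BAA, B->CBC, C->BC

  step 2 ⇒ step 3: CBCBAABAABCCBCBCCBCBAABAACBCBAABAA ⇒ BC·CBC·BC·CBC·BAA·BAA·CBC·BAA·BAA·CBC·BC·BC·CBC·BC·CBC·BC·BC·CBC·BC·CBC·BAA·BAA·CBC·BAA·BAA·BC·CBC·BC·CBC·BAA·BAA·CBC·BAA·BAA
    A ↦ BAA
    B ↦ CBC
    C ↦ BC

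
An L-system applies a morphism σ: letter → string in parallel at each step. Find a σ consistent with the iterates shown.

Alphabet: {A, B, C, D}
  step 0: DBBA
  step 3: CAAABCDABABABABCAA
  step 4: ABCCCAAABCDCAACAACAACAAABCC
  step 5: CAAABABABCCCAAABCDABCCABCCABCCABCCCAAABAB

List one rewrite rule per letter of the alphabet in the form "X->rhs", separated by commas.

  step 4 ⇒ step 5: ABCCCAAABCDCAACAACAACAAABCC ⇒ C·AA·AB·AB·AB·C·C·C·AA·AB·CD·AB·C·C·AB·C·C·AB·C·C·AB·C·C·C·AA·AB·AB
    A ↦ C
    B ↦ AA
    C ↦ AB
    D ↦ CD

A->C, B->AA, C->AB, D->CD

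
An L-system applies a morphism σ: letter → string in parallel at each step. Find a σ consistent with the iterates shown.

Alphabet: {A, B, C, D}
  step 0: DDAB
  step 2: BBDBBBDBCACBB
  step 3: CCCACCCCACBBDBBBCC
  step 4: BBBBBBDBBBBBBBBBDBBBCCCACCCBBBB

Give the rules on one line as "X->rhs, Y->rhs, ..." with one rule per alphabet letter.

A->DB, B->C, C->BB, D->CA

  step 3 ⇒ step 4: CCCACCCCACBBDBBBCC ⇒ BB·BB·BB·DB·BB·BB·BB·BB·DB·BB·C·C·CA·C·C·C·BB·BB
    A ↦ DB
    B ↦ C
    C ↦ BB
    D ↦ CA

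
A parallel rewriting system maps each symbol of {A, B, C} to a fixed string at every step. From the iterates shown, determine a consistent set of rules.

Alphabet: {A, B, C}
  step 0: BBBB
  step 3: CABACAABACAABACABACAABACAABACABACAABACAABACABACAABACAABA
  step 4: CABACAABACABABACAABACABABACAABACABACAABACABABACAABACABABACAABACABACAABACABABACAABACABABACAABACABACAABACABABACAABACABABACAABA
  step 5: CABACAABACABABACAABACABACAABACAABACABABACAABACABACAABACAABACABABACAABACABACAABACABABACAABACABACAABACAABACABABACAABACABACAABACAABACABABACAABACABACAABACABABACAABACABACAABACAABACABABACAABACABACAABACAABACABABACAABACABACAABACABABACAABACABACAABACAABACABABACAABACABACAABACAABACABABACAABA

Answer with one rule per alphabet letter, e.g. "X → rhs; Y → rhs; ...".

  step 4 ⇒ step 5: CABACAABACABABACAABACABABACAABACABACAABACABABACAABACABABACAABACABACAABACABABACAABACABABACAABACABACAABACABABACAABACABABACAABA ⇒ CA·BA·CAA·BA·CA·BA·BA·CAA·BA·CA·BA·CAA·BA·CAA·BA·CA·BA·BA·CAA·BA·CA·BA·CAA·BA·CAA·BA·CA·BA·BA·CAA·BA·CA·BA·CAA·BA·CA·BA·BA·CAA·BA·CA·BA·CAA·BA·CAA·BA·CA·BA·BA·CAA·BA·CA·BA·CAA·BA·CAA·BA·CA·BA·BA·CAA·BA·CA·BA·CAA·BA·CA·BA·BA·CAA·BA·CA·BA·CAA·BA·CAA·BA·CA·BA·BA·CAA·BA·CA·BA·CAA·BA·CAA·BA·CA·BA·BA·CAA·BA·CA·BA·CAA·BA·CA·BA·BA·CAA·BA·CA·BA·CAA·BA·CAA·BA·CA·BA·BA·CAA·BA·CA·BA·CAA·BA·CAA·BA·CA·BA·BA·CAA·BA
    A ↦ BA
    B ↦ CAA
    C ↦ CA

A->BA, B->CAA, C->CA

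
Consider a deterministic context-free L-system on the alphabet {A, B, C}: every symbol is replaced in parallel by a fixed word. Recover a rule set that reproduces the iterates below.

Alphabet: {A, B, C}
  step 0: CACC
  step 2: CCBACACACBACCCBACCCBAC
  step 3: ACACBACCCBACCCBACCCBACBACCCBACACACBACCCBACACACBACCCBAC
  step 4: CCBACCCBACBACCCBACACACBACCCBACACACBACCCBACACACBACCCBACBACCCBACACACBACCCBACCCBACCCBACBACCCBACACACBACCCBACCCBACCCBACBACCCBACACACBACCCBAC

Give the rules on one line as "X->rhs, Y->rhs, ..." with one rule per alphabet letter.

  step 3 ⇒ step 4: ACACBACCCBACCCBACCCBACBACCCBACACACBACCCBACACACBACCCBAC ⇒ CCB·AC·CCB·AC·BAC·CCB·AC·AC·AC·BAC·CCB·AC·AC·AC·BAC·CCB·AC·AC·AC·BAC·CCB·AC·BAC·CCB·AC·AC·AC·BAC·CCB·AC·CCB·AC·CCB·AC·BAC·CCB·AC·AC·AC·BAC·CCB·AC·CCB·AC·CCB·AC·BAC·CCB·AC·AC·AC·BAC·CCB·AC
    A ↦ CCB
    B ↦ BAC
    C ↦ AC

A->CCB, B->BAC, C->AC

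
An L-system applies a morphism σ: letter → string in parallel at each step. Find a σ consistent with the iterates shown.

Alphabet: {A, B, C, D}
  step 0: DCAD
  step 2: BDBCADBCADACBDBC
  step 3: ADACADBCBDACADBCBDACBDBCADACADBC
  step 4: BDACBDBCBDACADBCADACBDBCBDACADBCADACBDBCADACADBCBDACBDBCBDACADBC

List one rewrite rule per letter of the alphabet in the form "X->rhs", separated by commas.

A->BD, B->AD, C->BC, D->AC

  step 3 ⇒ step 4: ADACADBCBDACADBCBDACBDBCADACADBC ⇒ BD·AC·BD·BC·BD·AC·AD·BC·AD·AC·BD·BC·BD·AC·AD·BC·AD·AC·BD·BC·AD·AC·AD·BC·BD·AC·BD·BC·BD·AC·AD·BC
    A ↦ BD
    B ↦ AD
    C ↦ BC
    D ↦ AC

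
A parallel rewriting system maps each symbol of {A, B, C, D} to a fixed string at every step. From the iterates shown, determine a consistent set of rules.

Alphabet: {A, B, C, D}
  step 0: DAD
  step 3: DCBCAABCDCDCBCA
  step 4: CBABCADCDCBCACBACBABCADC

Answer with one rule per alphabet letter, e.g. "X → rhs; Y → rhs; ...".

A->DC, B->BC, C->A, D->CB

  step 3 ⇒ step 4: DCBCAABCDCDCBCA ⇒ CB·A·BC·A·DC·DC·BC·A·CB·A·CB·A·BC·A·DC
    A ↦ DC
    B ↦ BC
    C ↦ A
    D ↦ CB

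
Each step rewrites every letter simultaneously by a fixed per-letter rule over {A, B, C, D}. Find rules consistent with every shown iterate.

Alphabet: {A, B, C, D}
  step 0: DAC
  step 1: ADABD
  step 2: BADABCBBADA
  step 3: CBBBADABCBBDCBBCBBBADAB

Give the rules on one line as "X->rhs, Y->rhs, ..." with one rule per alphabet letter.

  step 2 ⇒ step 3: BADABCBBADA ⇒ CBB·B·ADA·B·CBB·D·CBB·CBB·B·ADA·B
    A ↦ B
    B ↦ CBB
    C ↦ D
    D ↦ ADA

A->B, B->CBB, C->D, D->ADA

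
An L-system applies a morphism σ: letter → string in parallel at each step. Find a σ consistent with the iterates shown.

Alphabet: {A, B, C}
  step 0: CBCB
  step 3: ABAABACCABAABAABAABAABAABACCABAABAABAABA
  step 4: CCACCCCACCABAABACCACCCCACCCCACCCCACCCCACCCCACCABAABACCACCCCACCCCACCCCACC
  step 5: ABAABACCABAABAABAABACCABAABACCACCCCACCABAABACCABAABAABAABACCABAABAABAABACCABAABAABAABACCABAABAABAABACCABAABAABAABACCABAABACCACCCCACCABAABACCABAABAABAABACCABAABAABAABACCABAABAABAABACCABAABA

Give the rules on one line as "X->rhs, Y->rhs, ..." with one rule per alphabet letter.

  step 4 ⇒ step 5: CCACCCCACCABAABACCACCCCACCCCACCCCACCCCACCCCACCABAABACCACCCCACCCCACCCCACC ⇒ ABA·ABA·CC·ABA·ABA·ABA·ABA·CC·ABA·ABA·CC·A·CC·CC·A·CC·ABA·ABA·CC·ABA·ABA·ABA·ABA·CC·ABA·ABA·ABA·ABA·CC·ABA·ABA·ABA·ABA·CC·ABA·ABA·ABA·ABA·CC·ABA·ABA·ABA·ABA·CC·ABA·ABA·CC·A·CC·CC·A·CC·ABA·ABA·CC·ABA·ABA·ABA·ABA·CC·ABA·ABA·ABA·ABA·CC·ABA·ABA·ABA·ABA·CC·ABA·ABA
    A ↦ CC
    B ↦ A
    C ↦ ABA

A->CC, B->A, C->ABA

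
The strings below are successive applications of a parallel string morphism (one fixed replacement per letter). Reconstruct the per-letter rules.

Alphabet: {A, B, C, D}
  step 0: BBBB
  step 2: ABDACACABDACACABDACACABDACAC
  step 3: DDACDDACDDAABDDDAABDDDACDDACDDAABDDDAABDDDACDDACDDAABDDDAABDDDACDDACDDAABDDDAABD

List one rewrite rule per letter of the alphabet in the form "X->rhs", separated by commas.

A->DDA, B->CDD, C->ABD, D->AC

  step 2 ⇒ step 3: ABDACACABDACACABDACACABDACAC ⇒ DDA·CDD·AC·DDA·ABD·DDA·ABD·DDA·CDD·AC·DDA·ABD·DDA·ABD·DDA·CDD·AC·DDA·ABD·DDA·ABD·DDA·CDD·AC·DDA·ABD·DDA·ABD
    A ↦ DDA
    B ↦ CDD
    C ↦ ABD
    D ↦ AC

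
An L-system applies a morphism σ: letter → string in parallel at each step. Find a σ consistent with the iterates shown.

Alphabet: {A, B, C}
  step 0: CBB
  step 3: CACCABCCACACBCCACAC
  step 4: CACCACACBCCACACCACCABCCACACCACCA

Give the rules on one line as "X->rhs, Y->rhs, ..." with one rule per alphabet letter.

  step 3 ⇒ step 4: CACCABCCACACBCCACAC ⇒ CA·C·CA·CA·C·BC·CA·CA·C·CA·C·CA·BC·CA·CA·C·CA·C·CA
    A ↦ C
    B ↦ BC
    C ↦ CA

A->C, B->BC, C->CA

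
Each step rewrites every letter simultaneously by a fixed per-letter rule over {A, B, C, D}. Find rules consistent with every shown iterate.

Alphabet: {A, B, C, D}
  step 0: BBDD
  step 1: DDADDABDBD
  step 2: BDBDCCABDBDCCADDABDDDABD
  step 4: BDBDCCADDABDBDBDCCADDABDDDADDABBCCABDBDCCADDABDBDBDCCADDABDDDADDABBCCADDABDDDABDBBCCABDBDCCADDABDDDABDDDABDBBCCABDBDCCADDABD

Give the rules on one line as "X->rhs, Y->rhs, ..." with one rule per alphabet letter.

A->CCA, B->DDA, C->B, D->BD

  step 1 ⇒ step 2: DDADDABDBD ⇒ BD·BD·CCA·BD·BD·CCA·DDA·BD·DDA·BD
    A ↦ CCA
    B ↦ DDA
    D ↦ BD
    C ↦ B  (constrained at step 2)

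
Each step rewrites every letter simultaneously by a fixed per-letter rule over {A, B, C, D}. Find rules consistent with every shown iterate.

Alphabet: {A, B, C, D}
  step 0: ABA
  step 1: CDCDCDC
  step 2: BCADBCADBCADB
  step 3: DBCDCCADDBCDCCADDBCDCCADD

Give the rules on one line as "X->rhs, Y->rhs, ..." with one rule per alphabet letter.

  step 2 ⇒ step 3: BCADBCADBCADB ⇒ D·B·CDC·CAD·D·B·CDC·CAD·D·B·CDC·CAD·D
    A ↦ CDC
    B ↦ D
    C ↦ B
    D ↦ CAD

A->CDC, B->D, C->B, D->CAD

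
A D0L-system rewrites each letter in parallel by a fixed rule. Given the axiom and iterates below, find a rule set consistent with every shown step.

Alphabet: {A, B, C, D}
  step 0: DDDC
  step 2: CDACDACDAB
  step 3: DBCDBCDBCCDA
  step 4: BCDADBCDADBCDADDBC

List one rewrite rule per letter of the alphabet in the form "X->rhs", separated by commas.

A->C, B->CDA, C->D, D->B

  step 3 ⇒ step 4: DBCDBCDBCCDA ⇒ B·CDA·D·B·CDA·D·B·CDA·D·D·B·C
    A ↦ C
    B ↦ CDA
    C ↦ D
    D ↦ B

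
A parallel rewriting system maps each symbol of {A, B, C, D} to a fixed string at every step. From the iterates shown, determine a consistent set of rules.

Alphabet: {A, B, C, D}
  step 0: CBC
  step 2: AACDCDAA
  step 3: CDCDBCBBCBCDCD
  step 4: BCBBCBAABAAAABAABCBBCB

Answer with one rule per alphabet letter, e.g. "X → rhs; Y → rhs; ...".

  step 3 ⇒ step 4: CDCDBCBBCBCDCD ⇒ B·CB·B·CB·AA·B·AA·AA·B·AA·B·CB·B·CB
    B ↦ AA
    C ↦ B
    D ↦ CB
  step 2 ⇒ step 3: AACDCDAA ⇒ CD·CD·B·CB·B·CB·CD·CD
    A ↦ CD

A->CD, B->AA, C->B, D->CB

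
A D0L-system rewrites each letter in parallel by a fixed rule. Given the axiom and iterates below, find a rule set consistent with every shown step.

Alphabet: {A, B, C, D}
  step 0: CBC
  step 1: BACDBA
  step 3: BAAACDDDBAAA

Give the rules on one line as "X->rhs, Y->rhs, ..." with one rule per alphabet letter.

  step 0 ⇒ step 1: CBC ⇒ BA·CD·BA
    B ↦ CD
    C ↦ BA
    A ↦ D  (constrained at step 1)
    D ↦ A  (constrained at step 1)

A->D, B->CD, C->BA, D->A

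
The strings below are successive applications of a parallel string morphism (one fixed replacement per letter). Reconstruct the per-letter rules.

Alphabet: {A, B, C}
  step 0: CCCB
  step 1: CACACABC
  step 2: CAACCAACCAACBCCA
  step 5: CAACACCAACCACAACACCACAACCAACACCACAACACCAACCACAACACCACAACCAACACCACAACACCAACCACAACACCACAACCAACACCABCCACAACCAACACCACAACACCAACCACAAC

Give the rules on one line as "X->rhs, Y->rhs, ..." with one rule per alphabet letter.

A->AC, B->BC, C->CA

  step 1 ⇒ step 2: CACACABC ⇒ CA·AC·CA·AC·CA·AC·BC·CA
    A ↦ AC
    B ↦ BC
    C ↦ CA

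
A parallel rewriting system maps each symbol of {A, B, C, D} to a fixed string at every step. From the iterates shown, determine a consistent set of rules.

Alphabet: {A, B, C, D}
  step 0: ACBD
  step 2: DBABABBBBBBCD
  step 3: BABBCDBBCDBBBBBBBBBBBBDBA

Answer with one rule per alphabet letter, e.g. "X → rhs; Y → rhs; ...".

  step 2 ⇒ step 3: DBABABBBBBBCD ⇒ BA·BB·CD·BB·CD·BB·BB·BB·BB·BB·BB·D·BA
    A ↦ CD
    B ↦ BB
    C ↦ D
    D ↦ BA

A->CD, B->BB, C->D, D->BA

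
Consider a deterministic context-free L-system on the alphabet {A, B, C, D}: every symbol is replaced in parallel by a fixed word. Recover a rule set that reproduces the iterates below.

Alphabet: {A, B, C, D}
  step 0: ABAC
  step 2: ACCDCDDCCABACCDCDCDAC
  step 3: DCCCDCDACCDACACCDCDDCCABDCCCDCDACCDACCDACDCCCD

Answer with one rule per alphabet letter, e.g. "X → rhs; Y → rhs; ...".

  step 2 ⇒ step 3: ACCDCDDCCABACCDCDCDAC ⇒ DCC·CD·CD·AC·CD·AC·AC·CD·CD·DCC·AB·DCC·CD·CD·AC·CD·AC·CD·AC·DCC·CD
    A ↦ DCC
    B ↦ AB
    C ↦ CD
    D ↦ AC

A->DCC, B->AB, C->CD, D->AC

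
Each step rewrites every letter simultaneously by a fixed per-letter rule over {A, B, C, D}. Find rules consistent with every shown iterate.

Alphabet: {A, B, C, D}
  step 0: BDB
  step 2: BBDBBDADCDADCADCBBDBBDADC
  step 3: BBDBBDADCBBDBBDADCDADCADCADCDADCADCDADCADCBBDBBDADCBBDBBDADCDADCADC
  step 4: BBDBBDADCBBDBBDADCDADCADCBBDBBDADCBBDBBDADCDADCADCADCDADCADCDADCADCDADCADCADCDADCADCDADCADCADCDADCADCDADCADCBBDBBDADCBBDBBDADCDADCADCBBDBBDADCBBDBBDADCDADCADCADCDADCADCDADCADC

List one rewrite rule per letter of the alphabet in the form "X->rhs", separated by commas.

  step 3 ⇒ step 4: BBDBBDADCBBDBBDADCDADCADCADCDADCADCDADCADCBBDBBDADCBBDBBDADCDADCADC ⇒ BBD·BBD·ADC·BBD·BBD·ADC·D·ADC·ADC·BBD·BBD·ADC·BBD·BBD·ADC·D·ADC·ADC·ADC·D·ADC·ADC·D·ADC·ADC·D·ADC·ADC·ADC·D·ADC·ADC·D·ADC·ADC·ADC·D·ADC·ADC·D·ADC·ADC·BBD·BBD·ADC·BBD·BBD·ADC·D·ADC·ADC·BBD·BBD·ADC·BBD·BBD·ADC·D·ADC·ADC·ADC·D·ADC·ADC·D·ADC·ADC
    A ↦ D
    B ↦ BBD
    C ↦ ADC
    D ↦ ADC

A->D, B->BBD, C->ADC, D->ADC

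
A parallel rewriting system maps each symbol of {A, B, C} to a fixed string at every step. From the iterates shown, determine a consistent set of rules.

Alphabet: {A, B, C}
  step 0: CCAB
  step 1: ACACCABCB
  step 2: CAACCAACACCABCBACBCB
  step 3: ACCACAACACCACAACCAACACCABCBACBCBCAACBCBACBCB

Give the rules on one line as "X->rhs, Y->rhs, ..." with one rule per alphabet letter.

A->CA, B->BCB, C->AC

  step 2 ⇒ step 3: CAACCAACACCABCBACBCB ⇒ AC·CA·CA·AC·AC·CA·CA·AC·CA·AC·AC·CA·BCB·AC·BCB·CA·AC·BCB·AC·BCB
    A ↦ CA
    B ↦ BCB
    C ↦ AC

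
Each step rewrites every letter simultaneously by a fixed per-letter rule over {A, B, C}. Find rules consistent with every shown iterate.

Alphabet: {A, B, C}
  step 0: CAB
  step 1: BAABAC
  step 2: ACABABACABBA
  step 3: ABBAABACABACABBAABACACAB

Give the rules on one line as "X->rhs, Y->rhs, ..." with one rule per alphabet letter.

  step 2 ⇒ step 3: ACABABACABBA ⇒ AB·BA·AB·AC·AB·AC·AB·BA·AB·AC·AC·AB
    A ↦ AB
    B ↦ AC
    C ↦ BA

A->AB, B->AC, C->BA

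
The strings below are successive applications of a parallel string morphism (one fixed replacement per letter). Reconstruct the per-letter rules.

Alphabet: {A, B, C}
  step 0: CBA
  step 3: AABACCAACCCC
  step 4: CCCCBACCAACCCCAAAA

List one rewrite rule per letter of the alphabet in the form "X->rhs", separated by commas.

A->CC, B->BA, C->A

  step 3 ⇒ step 4: AABACCAACCCC ⇒ CC·CC·BA·CC·A·A·CC·CC·A·A·A·A
    A ↦ CC
    B ↦ BA
    C ↦ A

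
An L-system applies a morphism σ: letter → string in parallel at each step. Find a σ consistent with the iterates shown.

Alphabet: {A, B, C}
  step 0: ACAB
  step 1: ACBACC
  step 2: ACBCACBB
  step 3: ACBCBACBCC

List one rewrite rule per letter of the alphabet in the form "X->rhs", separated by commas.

  step 2 ⇒ step 3: ACBCACBB ⇒ AC·B·C·B·AC·B·C·C
    A ↦ AC
    B ↦ C
    C ↦ B

A->AC, B->C, C->B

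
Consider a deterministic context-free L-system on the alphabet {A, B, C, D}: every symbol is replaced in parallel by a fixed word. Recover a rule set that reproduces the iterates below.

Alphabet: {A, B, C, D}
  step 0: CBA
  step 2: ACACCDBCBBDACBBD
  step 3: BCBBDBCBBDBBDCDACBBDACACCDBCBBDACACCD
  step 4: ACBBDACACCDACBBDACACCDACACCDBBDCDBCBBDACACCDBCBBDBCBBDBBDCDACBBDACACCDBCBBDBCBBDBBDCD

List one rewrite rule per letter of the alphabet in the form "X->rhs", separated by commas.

  step 3 ⇒ step 4: BCBBDBCBBDBBDCDACBBDACACCDBCBBDACACCD ⇒ AC·BBD·AC·AC·CD·AC·BBD·AC·AC·CD·AC·AC·CD·BBD·CD·BC·BBD·AC·AC·CD·BC·BBD·BC·BBD·BBD·CD·AC·BBD·AC·AC·CD·BC·BBD·BC·BBD·BBD·CD
    A ↦ BC
    B ↦ AC
    C ↦ BBD
    D ↦ CD

A->BC, B->AC, C->BBD, D->CD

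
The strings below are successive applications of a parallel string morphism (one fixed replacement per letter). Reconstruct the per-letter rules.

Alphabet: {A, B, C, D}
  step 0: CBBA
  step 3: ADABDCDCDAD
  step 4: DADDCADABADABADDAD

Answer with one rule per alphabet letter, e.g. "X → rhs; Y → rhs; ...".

A->D, B->C, C->AB, D->AD

  step 3 ⇒ step 4: ADABDCDCDAD ⇒ D·AD·D·C·AD·AB·AD·AB·AD·D·AD
    A ↦ D
    B ↦ C
    C ↦ AB
    D ↦ AD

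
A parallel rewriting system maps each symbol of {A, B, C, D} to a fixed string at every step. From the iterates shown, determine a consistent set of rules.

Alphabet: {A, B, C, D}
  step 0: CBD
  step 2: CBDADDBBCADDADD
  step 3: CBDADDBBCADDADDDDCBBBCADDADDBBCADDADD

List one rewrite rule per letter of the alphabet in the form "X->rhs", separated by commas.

  step 2 ⇒ step 3: CBDADDBBCADDADD ⇒ CB·D·ADD·BBC·ADD·ADD·D·D·CB·BBC·ADD·ADD·BBC·ADD·ADD
    A ↦ BBC
    B ↦ D
    C ↦ CB
    D ↦ ADD

A->BBC, B->D, C->CB, D->ADD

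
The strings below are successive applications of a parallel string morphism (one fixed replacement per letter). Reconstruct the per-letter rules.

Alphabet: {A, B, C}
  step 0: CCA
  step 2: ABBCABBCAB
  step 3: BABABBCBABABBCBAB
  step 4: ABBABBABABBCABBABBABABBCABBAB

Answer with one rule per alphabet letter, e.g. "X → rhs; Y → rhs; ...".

  step 3 ⇒ step 4: BABABBCBABABBCBAB ⇒ AB·B·AB·B·AB·AB·BC·AB·B·AB·B·AB·AB·BC·AB·B·AB
    A ↦ B
    B ↦ AB
    C ↦ BC

A->B, B->AB, C->BC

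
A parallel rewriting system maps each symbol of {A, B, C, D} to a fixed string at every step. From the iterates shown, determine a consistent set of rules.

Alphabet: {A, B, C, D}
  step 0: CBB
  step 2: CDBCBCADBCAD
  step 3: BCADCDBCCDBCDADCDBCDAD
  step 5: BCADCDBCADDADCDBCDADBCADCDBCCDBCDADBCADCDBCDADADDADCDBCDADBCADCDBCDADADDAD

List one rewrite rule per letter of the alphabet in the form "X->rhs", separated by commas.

  step 2 ⇒ step 3: CDBCBCADBCAD ⇒ BC·AD·CD·BC·CD·BC·D·AD·CD·BC·D·AD
    A ↦ D
    B ↦ CD
    C ↦ BC
    D ↦ AD

A->D, B->CD, C->BC, D->AD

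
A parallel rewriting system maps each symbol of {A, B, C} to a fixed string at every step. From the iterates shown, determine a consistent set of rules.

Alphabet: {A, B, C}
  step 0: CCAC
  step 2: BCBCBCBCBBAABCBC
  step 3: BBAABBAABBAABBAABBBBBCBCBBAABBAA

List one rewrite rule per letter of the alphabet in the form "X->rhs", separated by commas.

  step 2 ⇒ step 3: BCBCBCBCBBAABCBC ⇒ BB·AA·BB·AA·BB·AA·BB·AA·BB·BB·BC·BC·BB·AA·BB·AA
    A ↦ BC
    B ↦ BB
    C ↦ AA

A->BC, B->BB, C->AA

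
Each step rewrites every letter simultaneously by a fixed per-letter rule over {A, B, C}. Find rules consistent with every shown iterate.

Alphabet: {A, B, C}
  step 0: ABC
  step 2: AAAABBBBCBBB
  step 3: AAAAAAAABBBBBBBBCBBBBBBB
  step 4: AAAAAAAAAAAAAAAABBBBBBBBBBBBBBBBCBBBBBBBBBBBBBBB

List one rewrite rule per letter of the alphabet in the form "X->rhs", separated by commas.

A->AA, B->BB, C->CB

  step 3 ⇒ step 4: AAAAAAAABBBBBBBBCBBBBBBB ⇒ AA·AA·AA·AA·AA·AA·AA·AA·BB·BB·BB·BB·BB·BB·BB·BB·CB·BB·BB·BB·BB·BB·BB·BB
    A ↦ AA
    B ↦ BB
    C ↦ CB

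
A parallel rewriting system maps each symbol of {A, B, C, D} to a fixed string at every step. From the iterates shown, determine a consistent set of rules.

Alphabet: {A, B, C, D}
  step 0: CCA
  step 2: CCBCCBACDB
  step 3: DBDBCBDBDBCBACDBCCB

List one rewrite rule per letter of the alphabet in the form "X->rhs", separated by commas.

  step 2 ⇒ step 3: CCBCCBACDB ⇒ DB·DB·CB·DB·DB·CB·AC·DB·C·CB
    A ↦ AC
    B ↦ CB
    C ↦ DB
    D ↦ C

A->AC, B->CB, C->DB, D->C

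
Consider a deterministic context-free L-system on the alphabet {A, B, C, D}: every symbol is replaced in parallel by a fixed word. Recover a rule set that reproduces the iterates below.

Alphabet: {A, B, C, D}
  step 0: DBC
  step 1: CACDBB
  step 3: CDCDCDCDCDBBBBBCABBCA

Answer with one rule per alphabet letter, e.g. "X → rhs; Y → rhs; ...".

A->B, B->CD, C->BB, D->CA

  step 0 ⇒ step 1: DBC ⇒ CA·CD·BB
    B ↦ CD
    C ↦ BB
    D ↦ CA
    A ↦ B  (constrained at step 1)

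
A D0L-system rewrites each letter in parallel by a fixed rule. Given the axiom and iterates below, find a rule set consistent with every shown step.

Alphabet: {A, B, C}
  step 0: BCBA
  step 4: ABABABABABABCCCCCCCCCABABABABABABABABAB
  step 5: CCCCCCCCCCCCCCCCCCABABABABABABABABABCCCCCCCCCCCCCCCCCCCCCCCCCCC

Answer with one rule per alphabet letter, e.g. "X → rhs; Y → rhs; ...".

  step 4 ⇒ step 5: ABABABABABABCCCCCCCCCABABABABABABABABAB ⇒ C·CC·C·CC·C·CC·C·CC·C·CC·C·CC·AB·AB·AB·AB·AB·AB·AB·AB·AB·C·CC·C·CC·C·CC·C·CC·C·CC·C·CC·C·CC·C·CC·C·CC
    A ↦ C
    B ↦ CC
    C ↦ AB

A->C, B->CC, C->AB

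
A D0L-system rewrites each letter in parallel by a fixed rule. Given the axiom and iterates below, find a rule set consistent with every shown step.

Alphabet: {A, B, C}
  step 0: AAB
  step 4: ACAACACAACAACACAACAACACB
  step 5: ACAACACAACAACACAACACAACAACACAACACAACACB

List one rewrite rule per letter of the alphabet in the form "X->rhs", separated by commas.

  step 4 ⇒ step 5: ACAACACAACAACACAACAACACB ⇒ AC·A·AC·AC·A·AC·A·AC·AC·A·AC·AC·A·AC·A·AC·AC·A·AC·AC·A·AC·A·CB
    A ↦ AC
    B ↦ CB
    C ↦ A

A->AC, B->CB, C->A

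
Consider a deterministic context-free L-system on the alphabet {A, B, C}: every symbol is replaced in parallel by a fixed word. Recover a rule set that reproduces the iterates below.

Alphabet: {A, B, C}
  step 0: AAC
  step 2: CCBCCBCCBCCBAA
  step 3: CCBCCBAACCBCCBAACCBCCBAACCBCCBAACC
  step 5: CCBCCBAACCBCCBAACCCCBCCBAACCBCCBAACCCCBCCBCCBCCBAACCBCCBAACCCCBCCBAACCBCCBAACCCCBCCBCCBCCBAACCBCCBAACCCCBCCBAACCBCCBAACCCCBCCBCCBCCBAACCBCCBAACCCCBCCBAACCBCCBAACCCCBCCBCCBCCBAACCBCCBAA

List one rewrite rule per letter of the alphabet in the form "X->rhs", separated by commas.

A->C, B->AA, C->CCB

  step 2 ⇒ step 3: CCBCCBCCBCCBAA ⇒ CCB·CCB·AA·CCB·CCB·AA·CCB·CCB·AA·CCB·CCB·AA·C·C
    A ↦ C
    B ↦ AA
    C ↦ CCB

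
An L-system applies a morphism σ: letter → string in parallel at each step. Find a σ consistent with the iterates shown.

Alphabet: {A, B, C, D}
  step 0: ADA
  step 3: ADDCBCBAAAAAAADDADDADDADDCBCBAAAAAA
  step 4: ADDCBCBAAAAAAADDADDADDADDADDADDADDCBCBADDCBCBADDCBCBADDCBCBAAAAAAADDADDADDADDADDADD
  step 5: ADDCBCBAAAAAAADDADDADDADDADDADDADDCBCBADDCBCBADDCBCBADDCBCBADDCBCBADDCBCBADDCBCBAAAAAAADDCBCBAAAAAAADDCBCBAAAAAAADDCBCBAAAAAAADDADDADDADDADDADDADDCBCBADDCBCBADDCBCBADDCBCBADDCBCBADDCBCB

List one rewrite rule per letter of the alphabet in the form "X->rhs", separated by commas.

  step 4 ⇒ step 5: ADDCBCBAAAAAAADDADDADDADDADDADDADDCBCBADDCBCBADDCBCBADDCBCBAAAAAAADDADDADDADDADDADD ⇒ ADD·CB·CB·AA·A·AA·A·ADD·ADD·ADD·ADD·ADD·ADD·ADD·CB·CB·ADD·CB·CB·ADD·CB·CB·ADD·CB·CB·ADD·CB·CB·ADD·CB·CB·ADD·CB·CB·AA·A·AA·A·ADD·CB·CB·AA·A·AA·A·ADD·CB·CB·AA·A·AA·A·ADD·CB·CB·AA·A·AA·A·ADD·ADD·ADD·ADD·ADD·ADD·ADD·CB·CB·ADD·CB·CB·ADD·CB·CB·ADD·CB·CB·ADD·CB·CB·ADD·CB·CB
    A ↦ ADD
    B ↦ A
    C ↦ AA
    D ↦ CB

A->ADD, B->A, C->AA, D->CB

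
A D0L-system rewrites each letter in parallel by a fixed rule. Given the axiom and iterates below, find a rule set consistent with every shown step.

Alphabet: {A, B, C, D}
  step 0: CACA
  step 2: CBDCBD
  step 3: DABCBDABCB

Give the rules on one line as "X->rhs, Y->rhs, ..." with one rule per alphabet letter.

  step 2 ⇒ step 3: CBDCBD ⇒ D·AB·CB·D·AB·CB
    B ↦ AB
    C ↦ D
    D ↦ CB
    A ↦ C  (constrained at step 0)

A->C, B->AB, C->D, D->CB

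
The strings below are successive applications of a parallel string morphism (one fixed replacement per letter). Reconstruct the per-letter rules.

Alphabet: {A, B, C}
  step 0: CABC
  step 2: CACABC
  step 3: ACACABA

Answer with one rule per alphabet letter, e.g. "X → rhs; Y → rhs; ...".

A->C, B->AB, C->A

  step 2 ⇒ step 3: CACABC ⇒ A·C·A·C·AB·A
    A ↦ C
    B ↦ AB
    C ↦ A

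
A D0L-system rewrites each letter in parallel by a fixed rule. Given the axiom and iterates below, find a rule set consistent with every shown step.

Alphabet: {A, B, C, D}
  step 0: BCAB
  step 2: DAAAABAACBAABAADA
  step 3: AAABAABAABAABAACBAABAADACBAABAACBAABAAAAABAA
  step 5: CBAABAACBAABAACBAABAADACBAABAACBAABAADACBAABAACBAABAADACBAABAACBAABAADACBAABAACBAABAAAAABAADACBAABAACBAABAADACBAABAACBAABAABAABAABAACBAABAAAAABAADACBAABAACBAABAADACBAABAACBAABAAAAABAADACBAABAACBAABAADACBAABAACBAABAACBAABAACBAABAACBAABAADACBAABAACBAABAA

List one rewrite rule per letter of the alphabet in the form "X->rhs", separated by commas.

  step 2 ⇒ step 3: DAAAABAACBAABAADA ⇒ AAA·BAA·BAA·BAA·BAA·C·BAA·BAA·DA·C·BAA·BAA·C·BAA·BAA·AAA·BAA
    A ↦ BAA
    B ↦ C
    C ↦ DA
    D ↦ AAA

A->BAA, B->C, C->DA, D->AAA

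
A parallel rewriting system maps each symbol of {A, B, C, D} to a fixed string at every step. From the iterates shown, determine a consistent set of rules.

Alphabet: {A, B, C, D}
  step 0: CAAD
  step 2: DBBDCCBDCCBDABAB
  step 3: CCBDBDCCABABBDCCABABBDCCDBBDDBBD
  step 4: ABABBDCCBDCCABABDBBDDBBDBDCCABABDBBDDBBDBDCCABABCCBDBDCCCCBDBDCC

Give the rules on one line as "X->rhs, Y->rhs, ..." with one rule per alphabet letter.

A->DB, B->BD, C->AB, D->CC

  step 3 ⇒ step 4: CCBDBDCCABABBDCCABABBDCCDBBDDBBD ⇒ AB·AB·BD·CC·BD·CC·AB·AB·DB·BD·DB·BD·BD·CC·AB·AB·DB·BD·DB·BD·BD·CC·AB·AB·CC·BD·BD·CC·CC·BD·BD·CC
    A ↦ DB
    B ↦ BD
    C ↦ AB
    D ↦ CC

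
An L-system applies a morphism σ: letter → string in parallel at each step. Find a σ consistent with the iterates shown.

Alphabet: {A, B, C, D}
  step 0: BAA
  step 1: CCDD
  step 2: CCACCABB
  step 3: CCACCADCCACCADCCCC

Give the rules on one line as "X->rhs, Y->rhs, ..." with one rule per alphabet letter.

  step 2 ⇒ step 3: CCACCABB ⇒ CCA·CCA·D·CCA·CCA·D·CC·CC
    A ↦ D
    B ↦ CC
    C ↦ CCA
  step 1 ⇒ step 2: CCDD ⇒ CCA·CCA·B·B
    D ↦ B

A->D, B->CC, C->CCA, D->B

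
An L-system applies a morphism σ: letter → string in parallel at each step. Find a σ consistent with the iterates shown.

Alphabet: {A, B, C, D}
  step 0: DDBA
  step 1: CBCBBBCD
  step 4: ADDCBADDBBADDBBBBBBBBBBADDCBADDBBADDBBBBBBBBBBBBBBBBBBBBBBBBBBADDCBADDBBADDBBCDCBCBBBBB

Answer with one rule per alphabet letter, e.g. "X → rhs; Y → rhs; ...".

  step 0 ⇒ step 1: DDBA ⇒ CB·CB·BB·CD
    A ↦ CD
    B ↦ BB
    D ↦ CB
    C ↦ ADD  (constrained at step 1)

A->CD, B->BB, C->ADD, D->CB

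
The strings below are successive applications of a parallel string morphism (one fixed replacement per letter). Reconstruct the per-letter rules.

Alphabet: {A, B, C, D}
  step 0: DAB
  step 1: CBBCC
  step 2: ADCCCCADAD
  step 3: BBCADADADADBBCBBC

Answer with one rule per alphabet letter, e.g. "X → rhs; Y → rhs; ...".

  step 2 ⇒ step 3: ADCCCCADAD ⇒ BB·C·AD·AD·AD·AD·BB·C·BB·C
    A ↦ BB
    C ↦ AD
    D ↦ C
  step 0 ⇒ step 1: DAB ⇒ C·BB·CC
    B ↦ CC

A->BB, B->CC, C->AD, D->C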